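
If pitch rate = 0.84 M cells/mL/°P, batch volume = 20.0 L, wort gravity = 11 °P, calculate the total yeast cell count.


cells (billions) = rate · V_L · °P
cells = 0.84 · 20.0 · 11

184.8000 billion cells


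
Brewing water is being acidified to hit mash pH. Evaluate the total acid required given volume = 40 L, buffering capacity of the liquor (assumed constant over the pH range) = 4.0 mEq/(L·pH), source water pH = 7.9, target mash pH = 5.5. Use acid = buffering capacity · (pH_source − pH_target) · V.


acid = 4.0 · (7.9 − 5.5) · 40

384.0000 mEq


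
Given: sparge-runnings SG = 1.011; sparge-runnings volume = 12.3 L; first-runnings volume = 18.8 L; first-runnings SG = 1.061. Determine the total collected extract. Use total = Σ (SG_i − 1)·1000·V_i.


first = (1.061 − 1)·1000·18.8 = 1146.8000
sparge = (1.011 − 1)·1000·12.3 = 135.3000
total = 1146.8000 + 135.3000

1282.1000 gravity·L


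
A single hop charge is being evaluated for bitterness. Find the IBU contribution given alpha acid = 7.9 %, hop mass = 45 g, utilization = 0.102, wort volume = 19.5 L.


IBU = (α/100)·mass·U·1000 / V
IBU = (7.9/100)·45·0.102·1000 / 19.5

18.5954 IBU


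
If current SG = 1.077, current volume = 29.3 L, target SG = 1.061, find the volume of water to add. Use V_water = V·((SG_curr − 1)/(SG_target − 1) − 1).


V_water = 29.3·((1.077 − 1)/(1.061 − 1) − 1)

7.6852 L


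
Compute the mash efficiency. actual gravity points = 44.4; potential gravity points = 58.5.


efficiency = actual / potential × 100
efficiency = 44.4 / 58.5 × 100

75.8974 %


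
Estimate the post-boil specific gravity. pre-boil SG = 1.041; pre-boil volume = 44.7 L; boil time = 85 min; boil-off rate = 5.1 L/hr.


V_post = V_pre − rate·(t/60);  SG_post = 1 + (SG_pre−1)·V_pre/V_post
V_post = 44.7 − 5.1·(85/60) = 37.4750
SG_post = 1 + (1.041 − 1)·44.7/37.4750

1.0489


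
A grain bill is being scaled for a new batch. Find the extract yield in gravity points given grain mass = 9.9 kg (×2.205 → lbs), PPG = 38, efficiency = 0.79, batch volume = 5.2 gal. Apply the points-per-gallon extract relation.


points = lbs × PPG × eff / vol
lbs = 9.9 × 2.205 = 21.8295
points = 21.8295 × 38 × 0.79 / 5.2

126.0234 points


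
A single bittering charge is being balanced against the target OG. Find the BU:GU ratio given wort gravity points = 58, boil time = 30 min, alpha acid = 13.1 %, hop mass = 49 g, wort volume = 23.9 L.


U = 1.65·0.000125^(GP/1000)·(1−e^(−0.04t))/4.15;  IBU = (α/100)·m·U·1000/V;  BU:GU = IBU/GP
U = 1.65·0.000125^(58/1000)·(1−e^(−0.04·30))/4.15 = 0.1650
IBU = (13.1/100)·49·0.1650·1000/23.9 = 44.3080
BU:GU = 44.3080/58

0.7639


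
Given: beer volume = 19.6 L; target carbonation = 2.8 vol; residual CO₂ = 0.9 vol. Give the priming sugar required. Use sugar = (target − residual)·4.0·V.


sugar = (2.8 − 0.9)·4.0·19.6

148.9600 g


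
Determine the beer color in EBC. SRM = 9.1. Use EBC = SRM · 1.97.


EBC = 9.1 · 1.97

17.9270 EBC


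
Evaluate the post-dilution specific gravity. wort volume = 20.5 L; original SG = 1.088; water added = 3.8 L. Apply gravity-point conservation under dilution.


SG_new = 1 + (SG_old − 1)·V_old/(V_old + V_water)
pts = (1.088 − 1)·1000·20.5/(20.5 + 3.8) = 74.2387
SG_new = 1 + 74.2387/1000

1.0742


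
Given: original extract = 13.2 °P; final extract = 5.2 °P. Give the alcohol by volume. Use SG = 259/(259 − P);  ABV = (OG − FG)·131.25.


OG = 259/(259 − 13.2) = 1.0537
FG = 259/(259 − 5.2) = 1.0205
ABV = (1.0537 − 1.0205)·131.25

4.3593 % ABV


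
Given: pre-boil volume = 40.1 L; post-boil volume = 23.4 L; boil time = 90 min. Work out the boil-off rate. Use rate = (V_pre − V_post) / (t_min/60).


rate = (40.1 − 23.4) / (90/60)

11.1333 L/hr


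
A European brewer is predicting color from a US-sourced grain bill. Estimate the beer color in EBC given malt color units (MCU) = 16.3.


SRM = 1.4922·MCU^0.6859;  EBC = SRM·1.97
SRM = 1.4922·16.3^0.6859 = 10.1220
EBC = 10.1220·1.97

19.9403 EBC


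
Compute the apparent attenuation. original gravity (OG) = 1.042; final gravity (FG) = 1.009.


AA = (OG − FG)/(OG − 1) · 100
AA = (1.042 − 1.009)/(1.042 − 1) · 100

78.5714 %


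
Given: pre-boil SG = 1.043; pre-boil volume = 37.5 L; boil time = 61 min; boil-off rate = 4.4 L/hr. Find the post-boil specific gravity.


V_post = V_pre − rate·(t/60);  SG_post = 1 + (SG_pre−1)·V_pre/V_post
V_post = 37.5 − 4.4·(61/60) = 33.0267
SG_post = 1 + (1.043 − 1)·37.5/33.0267

1.0488


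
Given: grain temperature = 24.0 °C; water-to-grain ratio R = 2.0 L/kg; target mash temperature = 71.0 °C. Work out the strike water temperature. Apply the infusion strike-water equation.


T_strike = (0.41/R)·(T_mash − T_grain) + T_mash
T_strike = (0.41/2.0)·(71.0 − 24.0) + 71.0

80.6350 °C


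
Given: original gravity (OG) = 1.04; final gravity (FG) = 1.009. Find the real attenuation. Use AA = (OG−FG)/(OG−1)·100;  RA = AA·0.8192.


AA = (1.04 − 1.009)/(1.04 − 1)·100 = 77.5000
RA = 77.5000·0.8192

63.4880 %


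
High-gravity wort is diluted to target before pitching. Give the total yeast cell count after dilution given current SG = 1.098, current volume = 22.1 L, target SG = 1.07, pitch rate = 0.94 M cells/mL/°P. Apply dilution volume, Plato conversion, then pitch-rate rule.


V_w = V·((SG_c−1)/(SG_t−1)−1);  °P = 259 − 259/SG_t;  cells = rate·(V+V_w)·°P
V_w = 22.1·((1.098−1)/(1.07−1)−1) = 8.8400
V_final = 22.1 + 8.8400 = 30.9400
°P = 259 − 259/1.07 = 16.9439
cells = 0.94·30.9400·16.9439

492.7903 billion cells


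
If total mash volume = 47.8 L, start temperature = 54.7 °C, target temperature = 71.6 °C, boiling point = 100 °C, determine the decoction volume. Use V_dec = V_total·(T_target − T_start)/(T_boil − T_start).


V_dec = 47.8·(71.6 − 54.7)/(100 − 54.7)

17.8327 L


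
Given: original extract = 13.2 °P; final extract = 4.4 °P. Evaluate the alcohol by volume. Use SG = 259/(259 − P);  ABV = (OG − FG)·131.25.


OG = 259/(259 − 13.2) = 1.0537
FG = 259/(259 − 4.4) = 1.0173
ABV = (1.0537 − 1.0173)·131.25

4.7801 % ABV


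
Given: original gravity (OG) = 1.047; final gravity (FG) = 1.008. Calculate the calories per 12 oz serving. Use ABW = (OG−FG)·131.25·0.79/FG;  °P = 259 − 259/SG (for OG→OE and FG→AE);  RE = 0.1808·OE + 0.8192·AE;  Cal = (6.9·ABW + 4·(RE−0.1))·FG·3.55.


ABW = (1.047 − 1.008)·131.25·0.79/1.008 = 4.0117
OE = 259 − 259/1.047 = 11.6266 °P
AE = 259 − 259/1.008 = 2.0556 °P
RE = 0.1808·11.6266 + 0.8192·2.0556 = 3.7860 °P
Cal = (6.9·4.0117 + 4·(3.7860−0.1))·1.008·3.55

151.8130 kcal


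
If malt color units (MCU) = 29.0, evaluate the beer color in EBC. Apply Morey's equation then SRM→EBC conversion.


SRM = 1.4922·MCU^0.6859;  EBC = SRM·1.97
SRM = 1.4922·29.0^0.6859 = 15.0275
EBC = 15.0275·1.97

29.6041 EBC


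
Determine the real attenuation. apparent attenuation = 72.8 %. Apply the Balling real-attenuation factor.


RA = AA · 0.8192
RA = 72.8 · 0.8192

59.6378 %


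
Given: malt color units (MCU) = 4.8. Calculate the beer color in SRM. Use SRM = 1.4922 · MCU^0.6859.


SRM = 1.4922 · 4.8^0.6859

4.3761 SRM


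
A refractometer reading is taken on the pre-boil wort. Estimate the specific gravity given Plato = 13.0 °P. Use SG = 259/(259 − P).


SG = 259/(259 − 13.0)

1.0528


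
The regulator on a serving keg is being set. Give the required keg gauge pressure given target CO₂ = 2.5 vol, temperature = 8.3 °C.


psi = vols/(0.01821 + 0.09011·e^(−0.04·T)) − 14.695
psi = 2.5/(0.01821 + 0.09011·e^(−0.04·8.3)) − 14.695

15.4754 psi


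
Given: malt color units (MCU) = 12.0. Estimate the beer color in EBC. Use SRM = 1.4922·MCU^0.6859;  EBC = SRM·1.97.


SRM = 1.4922·12.0^0.6859 = 8.2042
EBC = 8.2042·1.97

16.1623 EBC


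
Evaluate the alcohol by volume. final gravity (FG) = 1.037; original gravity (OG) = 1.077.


ABV = (OG − FG) · 131.25
ABV = (1.077 − 1.037) · 131.25

5.2500 % ABV


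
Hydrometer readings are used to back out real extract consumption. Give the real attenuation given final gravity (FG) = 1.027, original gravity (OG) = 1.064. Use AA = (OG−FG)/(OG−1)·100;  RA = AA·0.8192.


AA = (1.064 − 1.027)/(1.064 − 1)·100 = 57.8125
RA = 57.8125·0.8192

47.3600 %


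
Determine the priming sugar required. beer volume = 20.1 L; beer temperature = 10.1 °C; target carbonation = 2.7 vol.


residual = 14.695·(0.01821 + 0.09011·e^(−0.04·T));  sugar = (target − residual)·4.0·V
residual = 14.695·(0.01821 + 0.09011·e^(−0.04·10.1)) = 1.1517
sugar = (2.7 − 1.1517)·4.0·20.1

124.4859 g


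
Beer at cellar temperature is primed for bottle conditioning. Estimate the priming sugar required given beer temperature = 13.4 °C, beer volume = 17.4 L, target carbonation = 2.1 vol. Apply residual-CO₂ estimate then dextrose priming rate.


residual = 14.695·(0.01821 + 0.09011·e^(−0.04·T));  sugar = (target − residual)·4.0·V
residual = 14.695·(0.01821 + 0.09011·e^(−0.04·13.4)) = 1.0423
sugar = (2.1 − 1.0423)·4.0·17.4

73.6128 g


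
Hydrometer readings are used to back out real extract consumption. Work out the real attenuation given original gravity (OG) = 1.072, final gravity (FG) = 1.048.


AA = (OG−FG)/(OG−1)·100;  RA = AA·0.8192
AA = (1.072 − 1.048)/(1.072 − 1)·100 = 33.3333
RA = 33.3333·0.8192

27.3067 %


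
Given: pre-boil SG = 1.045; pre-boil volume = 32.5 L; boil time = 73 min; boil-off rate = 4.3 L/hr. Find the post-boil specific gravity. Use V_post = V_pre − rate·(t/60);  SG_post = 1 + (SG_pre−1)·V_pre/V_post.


V_post = 32.5 − 4.3·(73/60) = 27.2683
SG_post = 1 + (1.045 − 1)·32.5/27.2683

1.0536


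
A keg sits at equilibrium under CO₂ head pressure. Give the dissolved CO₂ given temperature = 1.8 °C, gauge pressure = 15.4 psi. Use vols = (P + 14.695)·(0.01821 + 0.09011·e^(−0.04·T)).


vols = (15.4 + 14.695)·(0.01821 + 0.09011·e^(−0.04·1.8))

3.0715 volumes


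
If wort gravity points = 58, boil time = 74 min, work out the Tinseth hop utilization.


U = 1.65·0.000125^(GP/1000) · (1 − e^(−0.04·t))/4.15
bigness = 1.65·0.000125^(58/1000) = 0.9797
boil_factor = (1 − e^(−0.04·74))/4.15 = 0.2285
U = 0.9797 · 0.2285

0.2238


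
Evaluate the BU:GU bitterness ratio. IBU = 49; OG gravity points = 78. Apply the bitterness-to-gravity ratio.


BU:GU = IBU / OG_points
BU:GU = 49 / 78

0.6282


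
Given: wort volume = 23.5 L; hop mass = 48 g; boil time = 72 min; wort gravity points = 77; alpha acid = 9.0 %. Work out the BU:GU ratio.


U = 1.65·0.000125^(GP/1000)·(1−e^(−0.04t))/4.15;  IBU = (α/100)·m·U·1000/V;  BU:GU = IBU/GP
U = 1.65·0.000125^(77/1000)·(1−e^(−0.04·72))/4.15 = 0.1878
IBU = (9.0/100)·48·0.1878·1000/23.5 = 34.5322
BU:GU = 34.5322/77

0.4485


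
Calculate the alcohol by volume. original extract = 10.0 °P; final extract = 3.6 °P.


SG = 259/(259 − P);  ABV = (OG − FG)·131.25
OG = 259/(259 − 10.0) = 1.0402
FG = 259/(259 − 3.6) = 1.0141
ABV = (1.0402 − 1.0141)·131.25

3.4210 % ABV


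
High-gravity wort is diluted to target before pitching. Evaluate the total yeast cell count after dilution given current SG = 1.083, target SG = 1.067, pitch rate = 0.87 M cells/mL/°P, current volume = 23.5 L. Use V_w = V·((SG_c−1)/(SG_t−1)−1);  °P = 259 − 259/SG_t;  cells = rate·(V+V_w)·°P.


V_w = 23.5·((1.083−1)/(1.067−1)−1) = 5.6119
V_final = 23.5 + 5.6119 = 29.1119
°P = 259 − 259/1.067 = 16.2634
cells = 0.87·29.1119·16.2634

411.9083 billion cells


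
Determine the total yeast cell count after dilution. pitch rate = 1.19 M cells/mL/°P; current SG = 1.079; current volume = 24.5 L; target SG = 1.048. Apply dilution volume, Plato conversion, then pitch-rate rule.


V_w = V·((SG_c−1)/(SG_t−1)−1);  °P = 259 − 259/SG_t;  cells = rate·(V+V_w)·°P
V_w = 24.5·((1.079−1)/(1.048−1)−1) = 15.8229
V_final = 24.5 + 15.8229 = 40.3229
°P = 259 − 259/1.048 = 11.8626
cells = 1.19·40.3229·11.8626

569.2180 billion cells


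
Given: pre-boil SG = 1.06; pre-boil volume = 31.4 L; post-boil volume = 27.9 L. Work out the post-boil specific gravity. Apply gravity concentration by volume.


SG_post = 1 + (SG_pre − 1)·V_pre/V_post
pts_pre = (1.06 − 1)·1000 = 60.0000
pts_post = 60.0000·31.4/27.9 = 67.5269
SG_post = 1 + 67.5269/1000

1.0675


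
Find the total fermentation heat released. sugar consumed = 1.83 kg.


Q = m_sugar · 590 kJ/kg
Q = 1.83 · 590

1079.7000 kJ


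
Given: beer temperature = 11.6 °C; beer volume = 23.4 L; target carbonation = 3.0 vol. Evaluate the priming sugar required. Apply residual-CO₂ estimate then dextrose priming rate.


residual = 14.695·(0.01821 + 0.09011·e^(−0.04·T));  sugar = (target − residual)·4.0·V
residual = 14.695·(0.01821 + 0.09011·e^(−0.04·11.6)) = 1.1002
sugar = (3.0 − 1.1002)·4.0·23.4

177.8228 g


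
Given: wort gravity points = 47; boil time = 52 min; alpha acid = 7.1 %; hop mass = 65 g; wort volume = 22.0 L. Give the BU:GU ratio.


U = 1.65·0.000125^(GP/1000)·(1−e^(−0.04t))/4.15;  IBU = (α/100)·m·U·1000/V;  BU:GU = IBU/GP
U = 1.65·0.000125^(47/1000)·(1−e^(−0.04·52))/4.15 = 0.2281
IBU = (7.1/100)·65·0.2281·1000/22.0 = 47.8390
BU:GU = 47.8390/47

1.0179


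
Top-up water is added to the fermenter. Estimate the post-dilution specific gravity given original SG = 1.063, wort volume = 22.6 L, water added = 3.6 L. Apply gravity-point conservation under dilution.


SG_new = 1 + (SG_old − 1)·V_old/(V_old + V_water)
pts = (1.063 − 1)·1000·22.6/(22.6 + 3.6) = 54.3435
SG_new = 1 + 54.3435/1000

1.0543


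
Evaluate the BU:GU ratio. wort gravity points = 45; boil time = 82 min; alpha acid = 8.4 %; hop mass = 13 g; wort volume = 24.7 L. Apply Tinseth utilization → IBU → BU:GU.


U = 1.65·0.000125^(GP/1000)·(1−e^(−0.04t))/4.15;  IBU = (α/100)·m·U·1000/V;  BU:GU = IBU/GP
U = 1.65·0.000125^(45/1000)·(1−e^(−0.04·82))/4.15 = 0.2554
IBU = (8.4/100)·13·0.2554·1000/24.7 = 11.2893
BU:GU = 11.2893/45

0.2509


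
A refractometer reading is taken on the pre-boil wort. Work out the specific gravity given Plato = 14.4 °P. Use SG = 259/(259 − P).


SG = 259/(259 − 14.4)

1.0589


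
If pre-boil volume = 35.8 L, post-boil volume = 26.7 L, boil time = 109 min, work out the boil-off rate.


rate = (V_pre − V_post) / (t_min/60)
rate = (35.8 − 26.7) / (109/60)

5.0092 L/hr


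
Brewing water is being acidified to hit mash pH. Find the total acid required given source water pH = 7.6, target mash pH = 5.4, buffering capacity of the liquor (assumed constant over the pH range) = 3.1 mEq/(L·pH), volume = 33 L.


acid = buffering capacity · (pH_source − pH_target) · V
acid = 3.1 · (7.6 − 5.4) · 33

225.0600 mEq


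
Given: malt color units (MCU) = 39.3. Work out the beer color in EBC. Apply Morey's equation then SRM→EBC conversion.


SRM = 1.4922·MCU^0.6859;  EBC = SRM·1.97
SRM = 1.4922·39.3^0.6859 = 18.5106
EBC = 18.5106·1.97

36.4659 EBC


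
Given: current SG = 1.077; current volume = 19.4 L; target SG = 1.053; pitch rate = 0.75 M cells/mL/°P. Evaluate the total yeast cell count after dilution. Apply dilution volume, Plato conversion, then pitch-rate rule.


V_w = V·((SG_c−1)/(SG_t−1)−1);  °P = 259 − 259/SG_t;  cells = rate·(V+V_w)·°P
V_w = 19.4·((1.077−1)/(1.053−1)−1) = 8.7849
V_final = 19.4 + 8.7849 = 28.1849
°P = 259 − 259/1.053 = 13.0361
cells = 0.75·28.1849·13.0361

275.5657 billion cells


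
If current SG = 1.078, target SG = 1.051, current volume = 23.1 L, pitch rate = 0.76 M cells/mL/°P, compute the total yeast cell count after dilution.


V_w = V·((SG_c−1)/(SG_t−1)−1);  °P = 259 − 259/SG_t;  cells = rate·(V+V_w)·°P
V_w = 23.1·((1.078−1)/(1.051−1)−1) = 12.2294
V_final = 23.1 + 12.2294 = 35.3294
°P = 259 − 259/1.051 = 12.5680
cells = 0.76·35.3294·12.5680

337.4561 billion cells


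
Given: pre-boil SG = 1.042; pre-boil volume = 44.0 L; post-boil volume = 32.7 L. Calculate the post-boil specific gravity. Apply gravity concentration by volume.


SG_post = 1 + (SG_pre − 1)·V_pre/V_post
pts_pre = (1.042 − 1)·1000 = 42.0000
pts_post = 42.0000·44.0/32.7 = 56.5138
SG_post = 1 + 56.5138/1000

1.0565


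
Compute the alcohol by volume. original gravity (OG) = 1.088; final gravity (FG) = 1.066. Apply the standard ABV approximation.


ABV = (OG − FG) · 131.25
ABV = (1.088 − 1.066) · 131.25

2.8875 % ABV


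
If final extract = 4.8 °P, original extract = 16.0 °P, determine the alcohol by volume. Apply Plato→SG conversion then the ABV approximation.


SG = 259/(259 − P);  ABV = (OG − FG)·131.25
OG = 259/(259 − 16.0) = 1.0658
FG = 259/(259 − 4.8) = 1.0189
ABV = (1.0658 − 1.0189)·131.25

6.1636 % ABV


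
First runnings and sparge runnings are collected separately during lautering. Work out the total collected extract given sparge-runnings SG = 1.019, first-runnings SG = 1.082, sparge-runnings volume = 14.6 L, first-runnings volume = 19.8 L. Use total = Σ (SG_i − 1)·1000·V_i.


first = (1.082 − 1)·1000·19.8 = 1623.6000
sparge = (1.019 − 1)·1000·14.6 = 277.4000
total = 1623.6000 + 277.4000

1901.0000 gravity·L


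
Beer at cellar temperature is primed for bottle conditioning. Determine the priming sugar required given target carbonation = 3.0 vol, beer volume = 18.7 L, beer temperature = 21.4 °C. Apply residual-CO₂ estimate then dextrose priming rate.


residual = 14.695·(0.01821 + 0.09011·e^(−0.04·T));  sugar = (target − residual)·4.0·V
residual = 14.695·(0.01821 + 0.09011·e^(−0.04·21.4)) = 0.8302
sugar = (3.0 − 0.8302)·4.0·18.7

162.3026 g


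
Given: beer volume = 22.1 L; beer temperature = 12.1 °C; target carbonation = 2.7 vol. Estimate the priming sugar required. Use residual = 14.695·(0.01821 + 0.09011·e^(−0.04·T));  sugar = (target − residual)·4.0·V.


residual = 14.695·(0.01821 + 0.09011·e^(−0.04·12.1)) = 1.0837
sugar = (2.7 − 1.0837)·4.0·22.1

142.8812 g


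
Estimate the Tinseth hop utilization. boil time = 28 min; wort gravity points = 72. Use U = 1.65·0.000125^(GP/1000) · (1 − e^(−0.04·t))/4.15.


bigness = 1.65·0.000125^(72/1000) = 0.8639
boil_factor = (1 − e^(−0.04·28))/4.15 = 0.1623
U = 0.8639 · 0.1623

0.1402


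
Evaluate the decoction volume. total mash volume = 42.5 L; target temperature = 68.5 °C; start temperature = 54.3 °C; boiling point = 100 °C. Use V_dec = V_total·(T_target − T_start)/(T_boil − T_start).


V_dec = 42.5·(68.5 − 54.3)/(100 − 54.3)

13.2057 L


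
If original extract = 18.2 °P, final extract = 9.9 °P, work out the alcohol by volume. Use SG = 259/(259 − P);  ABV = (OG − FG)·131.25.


OG = 259/(259 − 18.2) = 1.0756
FG = 259/(259 − 9.9) = 1.0397
ABV = (1.0756 − 1.0397)·131.25

4.7038 % ABV


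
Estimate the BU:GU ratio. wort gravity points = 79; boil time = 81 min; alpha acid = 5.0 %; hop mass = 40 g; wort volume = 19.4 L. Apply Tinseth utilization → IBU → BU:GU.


U = 1.65·0.000125^(GP/1000)·(1−e^(−0.04t))/4.15;  IBU = (α/100)·m·U·1000/V;  BU:GU = IBU/GP
U = 1.65·0.000125^(79/1000)·(1−e^(−0.04·81))/4.15 = 0.1878
IBU = (5.0/100)·40·0.1878·1000/19.4 = 19.3629
BU:GU = 19.3629/79

0.2451


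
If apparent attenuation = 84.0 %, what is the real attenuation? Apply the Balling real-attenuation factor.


RA = AA · 0.8192
RA = 84.0 · 0.8192

68.8128 %


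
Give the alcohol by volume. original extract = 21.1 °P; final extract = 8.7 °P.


SG = 259/(259 − P);  ABV = (OG − FG)·131.25
OG = 259/(259 − 21.1) = 1.0887
FG = 259/(259 − 8.7) = 1.0348
ABV = (1.0887 − 1.0348)·131.25

7.0789 % ABV


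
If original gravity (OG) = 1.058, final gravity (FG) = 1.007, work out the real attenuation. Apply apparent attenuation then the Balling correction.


AA = (OG−FG)/(OG−1)·100;  RA = AA·0.8192
AA = (1.058 − 1.007)/(1.058 − 1)·100 = 87.9310
RA = 87.9310·0.8192

72.0331 %


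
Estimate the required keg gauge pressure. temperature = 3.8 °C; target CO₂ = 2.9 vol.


psi = vols/(0.01821 + 0.09011·e^(−0.04·T)) − 14.695
psi = 2.9/(0.01821 + 0.09011·e^(−0.04·3.8)) − 14.695

15.6355 psi


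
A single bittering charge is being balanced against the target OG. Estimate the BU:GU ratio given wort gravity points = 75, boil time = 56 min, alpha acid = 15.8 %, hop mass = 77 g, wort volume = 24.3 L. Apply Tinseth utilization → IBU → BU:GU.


U = 1.65·0.000125^(GP/1000)·(1−e^(−0.04t))/4.15;  IBU = (α/100)·m·U·1000/V;  BU:GU = IBU/GP
U = 1.65·0.000125^(75/1000)·(1−e^(−0.04·56))/4.15 = 0.1811
IBU = (15.8/100)·77·0.1811·1000/24.3 = 90.6484
BU:GU = 90.6484/75

1.2086


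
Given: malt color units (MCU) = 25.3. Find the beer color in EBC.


SRM = 1.4922·MCU^0.6859;  EBC = SRM·1.97
SRM = 1.4922·25.3^0.6859 = 13.6845
EBC = 13.6845·1.97

26.9584 EBC


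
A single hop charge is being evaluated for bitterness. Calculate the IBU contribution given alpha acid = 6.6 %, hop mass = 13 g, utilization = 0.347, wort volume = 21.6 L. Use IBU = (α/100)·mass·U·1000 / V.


IBU = (6.6/100)·13·0.347·1000 / 21.6

13.7836 IBU


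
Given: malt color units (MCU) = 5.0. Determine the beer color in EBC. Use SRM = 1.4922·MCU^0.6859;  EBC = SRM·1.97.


SRM = 1.4922·5.0^0.6859 = 4.5004
EBC = 4.5004·1.97

8.8658 EBC


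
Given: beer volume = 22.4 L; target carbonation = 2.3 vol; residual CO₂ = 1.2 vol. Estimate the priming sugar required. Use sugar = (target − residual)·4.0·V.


sugar = (2.3 − 1.2)·4.0·22.4

98.5600 g


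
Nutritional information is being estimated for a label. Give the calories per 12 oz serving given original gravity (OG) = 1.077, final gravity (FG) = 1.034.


ABW = (OG−FG)·131.25·0.79/FG;  °P = 259 − 259/SG (for OG→OE and FG→AE);  RE = 0.1808·OE + 0.8192·AE;  Cal = (6.9·ABW + 4·(RE−0.1))·FG·3.55
ABW = (1.077 − 1.034)·131.25·0.79/1.034 = 4.3120
OE = 259 − 259/1.077 = 18.5172 °P
AE = 259 − 259/1.034 = 8.5164 °P
RE = 0.1808·18.5172 + 0.8192·8.5164 = 10.3246 °P
Cal = (6.9·4.3120 + 4·(10.3246−0.1))·1.034·3.55

259.3379 kcal


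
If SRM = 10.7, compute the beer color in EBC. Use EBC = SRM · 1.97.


EBC = 10.7 · 1.97

21.0790 EBC


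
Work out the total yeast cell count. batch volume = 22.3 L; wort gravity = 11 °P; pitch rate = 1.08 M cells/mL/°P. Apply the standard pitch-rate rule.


cells (billions) = rate · V_L · °P
cells = 1.08 · 22.3 · 11

264.9240 billion cells


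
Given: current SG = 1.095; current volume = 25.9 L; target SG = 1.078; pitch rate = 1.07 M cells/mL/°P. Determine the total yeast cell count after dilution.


V_w = V·((SG_c−1)/(SG_t−1)−1);  °P = 259 − 259/SG_t;  cells = rate·(V+V_w)·°P
V_w = 25.9·((1.095−1)/(1.078−1)−1) = 5.6449
V_final = 25.9 + 5.6449 = 31.5449
°P = 259 − 259/1.078 = 18.7403
cells = 1.07·31.5449·18.7403

632.5402 billion cells


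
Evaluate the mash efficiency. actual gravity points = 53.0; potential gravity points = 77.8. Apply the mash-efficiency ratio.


efficiency = actual / potential × 100
efficiency = 53.0 / 77.8 × 100

68.1234 %


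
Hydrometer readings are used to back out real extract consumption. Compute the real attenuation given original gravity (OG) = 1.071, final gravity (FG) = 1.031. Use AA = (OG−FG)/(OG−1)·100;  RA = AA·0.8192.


AA = (1.071 − 1.031)/(1.071 − 1)·100 = 56.3380
RA = 56.3380·0.8192

46.1521 %


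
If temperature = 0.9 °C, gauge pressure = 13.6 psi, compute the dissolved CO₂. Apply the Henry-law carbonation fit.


vols = (P + 14.695)·(0.01821 + 0.09011·e^(−0.04·T))
vols = (13.6 + 14.695)·(0.01821 + 0.09011·e^(−0.04·0.9))

2.9748 volumes


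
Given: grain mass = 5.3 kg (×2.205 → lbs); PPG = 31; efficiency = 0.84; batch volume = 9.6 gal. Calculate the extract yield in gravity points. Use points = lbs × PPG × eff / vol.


lbs = 5.3 × 2.205 = 11.6865
points = 11.6865 × 31 × 0.84 / 9.6

31.6996 points


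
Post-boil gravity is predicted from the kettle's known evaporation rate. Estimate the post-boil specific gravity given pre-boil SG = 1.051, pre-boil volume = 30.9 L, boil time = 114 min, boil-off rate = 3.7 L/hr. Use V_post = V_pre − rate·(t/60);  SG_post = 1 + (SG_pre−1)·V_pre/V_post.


V_post = 30.9 − 3.7·(114/60) = 23.8700
SG_post = 1 + (1.051 − 1)·30.9/23.8700

1.0660


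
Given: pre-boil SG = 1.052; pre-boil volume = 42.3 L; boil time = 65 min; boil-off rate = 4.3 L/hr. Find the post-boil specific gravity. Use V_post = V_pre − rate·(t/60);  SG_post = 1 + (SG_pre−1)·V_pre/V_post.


V_post = 42.3 − 4.3·(65/60) = 37.6417
SG_post = 1 + (1.052 − 1)·42.3/37.6417

1.0584


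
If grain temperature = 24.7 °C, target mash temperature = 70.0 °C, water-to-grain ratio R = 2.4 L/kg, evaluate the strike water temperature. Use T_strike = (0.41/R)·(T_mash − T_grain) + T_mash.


T_strike = (0.41/2.4)·(70.0 − 24.7) + 70.0

77.7387 °C


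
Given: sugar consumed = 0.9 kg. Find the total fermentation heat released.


Q = m_sugar · 590 kJ/kg
Q = 0.9 · 590

531.0000 kJ


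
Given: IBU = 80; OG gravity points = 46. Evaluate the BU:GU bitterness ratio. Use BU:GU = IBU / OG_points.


BU:GU = 80 / 46

1.7391


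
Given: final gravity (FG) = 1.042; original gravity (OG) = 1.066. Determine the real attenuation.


AA = (OG−FG)/(OG−1)·100;  RA = AA·0.8192
AA = (1.066 − 1.042)/(1.066 − 1)·100 = 36.3636
RA = 36.3636·0.8192

29.7891 %


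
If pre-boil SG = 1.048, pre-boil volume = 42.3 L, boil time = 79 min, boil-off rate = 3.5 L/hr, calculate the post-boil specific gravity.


V_post = V_pre − rate·(t/60);  SG_post = 1 + (SG_pre−1)·V_pre/V_post
V_post = 42.3 − 3.5·(79/60) = 37.6917
SG_post = 1 + (1.048 − 1)·42.3/37.6917

1.0539


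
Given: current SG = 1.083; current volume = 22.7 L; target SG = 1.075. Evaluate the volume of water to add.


V_water = V·((SG_curr − 1)/(SG_target − 1) − 1)
V_water = 22.7·((1.083 − 1)/(1.075 − 1) − 1)

2.4213 L


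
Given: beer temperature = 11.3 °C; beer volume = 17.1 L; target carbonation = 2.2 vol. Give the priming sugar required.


residual = 14.695·(0.01821 + 0.09011·e^(−0.04·T));  sugar = (target − residual)·4.0·V
residual = 14.695·(0.01821 + 0.09011·e^(−0.04·11.3)) = 1.1102
sugar = (2.2 − 1.1102)·4.0·17.1

74.5399 g


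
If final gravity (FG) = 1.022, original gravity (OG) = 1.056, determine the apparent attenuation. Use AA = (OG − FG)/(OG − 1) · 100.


AA = (1.056 − 1.022)/(1.056 − 1) · 100

60.7143 %


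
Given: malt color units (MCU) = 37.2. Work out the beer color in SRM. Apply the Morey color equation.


SRM = 1.4922 · MCU^0.6859
SRM = 1.4922 · 37.2^0.6859

17.8264 SRM


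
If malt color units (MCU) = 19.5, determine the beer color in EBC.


SRM = 1.4922·MCU^0.6859;  EBC = SRM·1.97
SRM = 1.4922·19.5^0.6859 = 11.4462
EBC = 11.4462·1.97

22.5490 EBC


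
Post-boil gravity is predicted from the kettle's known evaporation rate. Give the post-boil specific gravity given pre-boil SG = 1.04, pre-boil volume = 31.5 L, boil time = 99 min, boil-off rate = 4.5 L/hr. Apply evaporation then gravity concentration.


V_post = V_pre − rate·(t/60);  SG_post = 1 + (SG_pre−1)·V_pre/V_post
V_post = 31.5 − 4.5·(99/60) = 24.0750
SG_post = 1 + (1.04 − 1)·31.5/24.0750

1.0523


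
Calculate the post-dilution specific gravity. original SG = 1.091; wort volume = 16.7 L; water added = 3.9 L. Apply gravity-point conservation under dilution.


SG_new = 1 + (SG_old − 1)·V_old/(V_old + V_water)
pts = (1.091 − 1)·1000·16.7/(16.7 + 3.9) = 73.7718
SG_new = 1 + 73.7718/1000

1.0738


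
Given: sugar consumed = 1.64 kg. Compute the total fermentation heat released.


Q = m_sugar · 590 kJ/kg
Q = 1.64 · 590

967.6000 kJ


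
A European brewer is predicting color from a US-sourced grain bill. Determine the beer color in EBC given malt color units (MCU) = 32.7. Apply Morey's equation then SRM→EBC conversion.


SRM = 1.4922·MCU^0.6859;  EBC = SRM·1.97
SRM = 1.4922·32.7^0.6859 = 16.3176
EBC = 16.3176·1.97

32.1456 EBC


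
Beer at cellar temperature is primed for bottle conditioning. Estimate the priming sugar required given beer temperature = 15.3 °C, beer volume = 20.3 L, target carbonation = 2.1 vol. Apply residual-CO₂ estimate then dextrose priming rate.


residual = 14.695·(0.01821 + 0.09011·e^(−0.04·T));  sugar = (target − residual)·4.0·V
residual = 14.695·(0.01821 + 0.09011·e^(−0.04·15.3)) = 0.9856
sugar = (2.1 − 0.9856)·4.0·20.3

90.4856 g


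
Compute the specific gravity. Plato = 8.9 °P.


SG = 259/(259 − P)
SG = 259/(259 − 8.9)

1.0356


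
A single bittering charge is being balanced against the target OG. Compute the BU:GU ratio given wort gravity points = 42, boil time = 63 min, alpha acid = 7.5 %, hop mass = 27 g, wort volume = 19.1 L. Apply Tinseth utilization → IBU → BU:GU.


U = 1.65·0.000125^(GP/1000)·(1−e^(−0.04t))/4.15;  IBU = (α/100)·m·U·1000/V;  BU:GU = IBU/GP
U = 1.65·0.000125^(42/1000)·(1−e^(−0.04·63))/4.15 = 0.2507
IBU = (7.5/100)·27·0.2507·1000/19.1 = 26.5747
BU:GU = 26.5747/42

0.6327


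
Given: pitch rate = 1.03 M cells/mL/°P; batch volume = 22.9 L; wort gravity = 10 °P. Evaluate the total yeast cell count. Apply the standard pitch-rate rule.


cells (billions) = rate · V_L · °P
cells = 1.03 · 22.9 · 10

235.8700 billion cells


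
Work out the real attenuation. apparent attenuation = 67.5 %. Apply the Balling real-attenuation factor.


RA = AA · 0.8192
RA = 67.5 · 0.8192

55.2960 %


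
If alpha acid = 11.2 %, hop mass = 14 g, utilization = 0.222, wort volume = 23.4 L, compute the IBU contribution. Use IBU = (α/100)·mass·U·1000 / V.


IBU = (11.2/100)·14·0.222·1000 / 23.4

14.8759 IBU


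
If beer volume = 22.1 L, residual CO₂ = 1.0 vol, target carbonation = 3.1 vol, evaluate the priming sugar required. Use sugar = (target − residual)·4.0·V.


sugar = (3.1 − 1.0)·4.0·22.1

185.6400 g


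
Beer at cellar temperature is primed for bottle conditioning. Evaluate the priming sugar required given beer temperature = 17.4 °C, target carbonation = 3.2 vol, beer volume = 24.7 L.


residual = 14.695·(0.01821 + 0.09011·e^(−0.04·T));  sugar = (target − residual)·4.0·V
residual = 14.695·(0.01821 + 0.09011·e^(−0.04·17.4)) = 0.9278
sugar = (3.2 − 0.9278)·4.0·24.7

224.4940 g


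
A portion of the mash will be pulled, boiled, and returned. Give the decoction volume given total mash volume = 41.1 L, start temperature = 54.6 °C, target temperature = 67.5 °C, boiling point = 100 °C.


V_dec = V_total·(T_target − T_start)/(T_boil − T_start)
V_dec = 41.1·(67.5 − 54.6)/(100 − 54.6)

11.6782 L


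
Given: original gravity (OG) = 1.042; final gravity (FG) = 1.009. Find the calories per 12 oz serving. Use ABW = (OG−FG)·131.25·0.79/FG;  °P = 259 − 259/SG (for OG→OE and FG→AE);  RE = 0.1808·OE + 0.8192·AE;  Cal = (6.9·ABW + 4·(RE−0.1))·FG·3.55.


ABW = (1.042 − 1.009)·131.25·0.79/1.009 = 3.3912
OE = 259 − 259/1.042 = 10.4395 °P
AE = 259 − 259/1.009 = 2.3102 °P
RE = 0.1808·10.4395 + 0.8192·2.3102 = 3.7800 °P
Cal = (6.9·3.3912 + 4·(3.7800−0.1))·1.009·3.55

136.5404 kcal


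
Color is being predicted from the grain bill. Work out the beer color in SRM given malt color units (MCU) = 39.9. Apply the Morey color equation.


SRM = 1.4922 · MCU^0.6859
SRM = 1.4922 · 39.9^0.6859

18.7040 SRM


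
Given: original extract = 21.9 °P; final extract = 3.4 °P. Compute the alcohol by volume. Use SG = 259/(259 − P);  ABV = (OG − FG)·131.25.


OG = 259/(259 − 21.9) = 1.0924
FG = 259/(259 − 3.4) = 1.0133
ABV = (1.0924 − 1.0133)·131.25

10.3772 % ABV


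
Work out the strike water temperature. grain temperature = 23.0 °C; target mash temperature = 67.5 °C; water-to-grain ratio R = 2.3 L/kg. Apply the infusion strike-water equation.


T_strike = (0.41/R)·(T_mash − T_grain) + T_mash
T_strike = (0.41/2.3)·(67.5 − 23.0) + 67.5

75.4326 °C


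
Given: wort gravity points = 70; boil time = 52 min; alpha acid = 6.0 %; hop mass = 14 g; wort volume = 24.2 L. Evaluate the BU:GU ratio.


U = 1.65·0.000125^(GP/1000)·(1−e^(−0.04t))/4.15;  IBU = (α/100)·m·U·1000/V;  BU:GU = IBU/GP
U = 1.65·0.000125^(70/1000)·(1−e^(−0.04·52))/4.15 = 0.1855
IBU = (6.0/100)·14·0.1855·1000/24.2 = 6.4376
BU:GU = 6.4376/70

0.0920


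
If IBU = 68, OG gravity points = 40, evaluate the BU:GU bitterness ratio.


BU:GU = IBU / OG_points
BU:GU = 68 / 40

1.7000


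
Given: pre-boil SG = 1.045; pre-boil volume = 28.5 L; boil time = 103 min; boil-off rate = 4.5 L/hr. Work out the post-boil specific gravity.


V_post = V_pre − rate·(t/60);  SG_post = 1 + (SG_pre−1)·V_pre/V_post
V_post = 28.5 − 4.5·(103/60) = 20.7750
SG_post = 1 + (1.045 − 1)·28.5/20.7750

1.0617


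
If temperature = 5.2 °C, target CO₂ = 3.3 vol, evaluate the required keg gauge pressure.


psi = vols/(0.01821 + 0.09011·e^(−0.04·T)) − 14.695
psi = 3.3/(0.01821 + 0.09011·e^(−0.04·5.2)) − 14.695

21.4108 psi


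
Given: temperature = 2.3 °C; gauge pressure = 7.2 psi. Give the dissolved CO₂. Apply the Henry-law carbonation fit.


vols = (P + 14.695)·(0.01821 + 0.09011·e^(−0.04·T))
vols = (7.2 + 14.695)·(0.01821 + 0.09011·e^(−0.04·2.3))

2.1983 volumes


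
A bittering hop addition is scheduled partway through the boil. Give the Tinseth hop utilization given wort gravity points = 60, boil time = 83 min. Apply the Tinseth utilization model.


U = 1.65·0.000125^(GP/1000) · (1 − e^(−0.04·t))/4.15
bigness = 1.65·0.000125^(60/1000) = 0.9623
boil_factor = (1 − e^(−0.04·83))/4.15 = 0.2323
U = 0.9623 · 0.2323

0.2235


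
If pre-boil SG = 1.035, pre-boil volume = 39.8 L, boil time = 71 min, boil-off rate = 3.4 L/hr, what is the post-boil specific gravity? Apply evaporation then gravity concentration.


V_post = V_pre − rate·(t/60);  SG_post = 1 + (SG_pre−1)·V_pre/V_post
V_post = 39.8 − 3.4·(71/60) = 35.7767
SG_post = 1 + (1.035 − 1)·39.8/35.7767

1.0389


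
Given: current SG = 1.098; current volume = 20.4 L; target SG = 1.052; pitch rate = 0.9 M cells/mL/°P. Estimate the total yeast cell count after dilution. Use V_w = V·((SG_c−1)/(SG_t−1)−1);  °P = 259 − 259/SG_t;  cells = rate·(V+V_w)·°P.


V_w = 20.4·((1.098−1)/(1.052−1)−1) = 18.0462
V_final = 20.4 + 18.0462 = 38.4462
°P = 259 − 259/1.052 = 12.8023
cells = 0.9·38.4462·12.8023

442.9786 billion cells


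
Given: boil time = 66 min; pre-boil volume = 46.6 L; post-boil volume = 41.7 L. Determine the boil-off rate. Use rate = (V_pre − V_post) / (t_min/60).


rate = (46.6 − 41.7) / (66/60)

4.4545 L/hr


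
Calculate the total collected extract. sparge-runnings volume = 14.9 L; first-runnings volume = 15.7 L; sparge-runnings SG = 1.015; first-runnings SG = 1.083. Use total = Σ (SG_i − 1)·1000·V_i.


first = (1.083 − 1)·1000·15.7 = 1303.1000
sparge = (1.015 − 1)·1000·14.9 = 223.5000
total = 1303.1000 + 223.5000

1526.6000 gravity·L


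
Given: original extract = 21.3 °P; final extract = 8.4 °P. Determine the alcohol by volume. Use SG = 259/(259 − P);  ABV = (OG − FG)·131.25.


OG = 259/(259 − 21.3) = 1.0896
FG = 259/(259 − 8.4) = 1.0335
ABV = (1.0896 − 1.0335)·131.25

7.3617 % ABV


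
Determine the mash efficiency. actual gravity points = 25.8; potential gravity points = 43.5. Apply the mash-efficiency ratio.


efficiency = actual / potential × 100
efficiency = 25.8 / 43.5 × 100

59.3103 %


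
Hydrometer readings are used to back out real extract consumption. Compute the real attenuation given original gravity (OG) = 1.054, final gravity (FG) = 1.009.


AA = (OG−FG)/(OG−1)·100;  RA = AA·0.8192
AA = (1.054 − 1.009)/(1.054 − 1)·100 = 83.3333
RA = 83.3333·0.8192

68.2667 %


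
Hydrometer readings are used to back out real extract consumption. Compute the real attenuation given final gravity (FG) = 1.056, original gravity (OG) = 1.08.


AA = (OG−FG)/(OG−1)·100;  RA = AA·0.8192
AA = (1.08 − 1.056)/(1.08 − 1)·100 = 30.0000
RA = 30.0000·0.8192

24.5760 %


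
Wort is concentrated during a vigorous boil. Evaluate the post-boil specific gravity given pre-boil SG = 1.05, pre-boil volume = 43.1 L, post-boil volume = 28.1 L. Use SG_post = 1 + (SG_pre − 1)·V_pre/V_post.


pts_pre = (1.05 − 1)·1000 = 50.0000
pts_post = 50.0000·43.1/28.1 = 76.6904
SG_post = 1 + 76.6904/1000

1.0767


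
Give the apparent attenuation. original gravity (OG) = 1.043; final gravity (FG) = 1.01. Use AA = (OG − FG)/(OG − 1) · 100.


AA = (1.043 − 1.01)/(1.043 − 1) · 100

76.7442 %


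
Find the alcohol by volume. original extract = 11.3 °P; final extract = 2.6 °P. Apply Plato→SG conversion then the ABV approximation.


SG = 259/(259 − P);  ABV = (OG − FG)·131.25
OG = 259/(259 − 11.3) = 1.0456
FG = 259/(259 − 2.6) = 1.0101
ABV = (1.0456 − 1.0101)·131.25

4.6567 % ABV


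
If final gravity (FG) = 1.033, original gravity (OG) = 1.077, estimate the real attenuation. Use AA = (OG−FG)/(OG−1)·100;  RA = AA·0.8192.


AA = (1.077 − 1.033)/(1.077 − 1)·100 = 57.1429
RA = 57.1429·0.8192

46.8114 %


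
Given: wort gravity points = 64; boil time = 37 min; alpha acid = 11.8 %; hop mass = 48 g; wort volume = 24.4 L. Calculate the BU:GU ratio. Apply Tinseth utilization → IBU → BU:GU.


U = 1.65·0.000125^(GP/1000)·(1−e^(−0.04t))/4.15;  IBU = (α/100)·m·U·1000/V;  BU:GU = IBU/GP
U = 1.65·0.000125^(64/1000)·(1−e^(−0.04·37))/4.15 = 0.1728
IBU = (11.8/100)·48·0.1728·1000/24.4 = 40.1045
BU:GU = 40.1045/64

0.6266


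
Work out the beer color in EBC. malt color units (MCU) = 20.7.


SRM = 1.4922·MCU^0.6859;  EBC = SRM·1.97
SRM = 1.4922·20.7^0.6859 = 11.9248
EBC = 11.9248·1.97

23.4919 EBC


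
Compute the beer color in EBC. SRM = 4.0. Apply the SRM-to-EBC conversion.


EBC = SRM · 1.97
EBC = 4.0 · 1.97

7.8800 EBC


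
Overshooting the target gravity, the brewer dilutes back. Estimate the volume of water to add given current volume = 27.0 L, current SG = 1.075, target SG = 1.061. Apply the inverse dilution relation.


V_water = V·((SG_curr − 1)/(SG_target − 1) − 1)
V_water = 27.0·((1.075 − 1)/(1.061 − 1) − 1)

6.1967 L


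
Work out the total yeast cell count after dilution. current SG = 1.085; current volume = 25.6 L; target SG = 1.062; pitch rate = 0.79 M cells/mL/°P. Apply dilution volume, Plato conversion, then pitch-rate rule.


V_w = V·((SG_c−1)/(SG_t−1)−1);  °P = 259 − 259/SG_t;  cells = rate·(V+V_w)·°P
V_w = 25.6·((1.085−1)/(1.062−1)−1) = 9.4968
V_final = 25.6 + 9.4968 = 35.0968
°P = 259 − 259/1.062 = 15.1205
cells = 0.79·35.0968·15.1205

419.2386 billion cells


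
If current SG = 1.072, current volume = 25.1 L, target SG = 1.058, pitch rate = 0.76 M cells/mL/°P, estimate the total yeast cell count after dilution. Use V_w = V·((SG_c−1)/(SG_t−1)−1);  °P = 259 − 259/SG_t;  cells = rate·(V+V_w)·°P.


V_w = 25.1·((1.072−1)/(1.058−1)−1) = 6.0586
V_final = 25.1 + 6.0586 = 31.1586
°P = 259 − 259/1.058 = 14.1985
cells = 0.76·31.1586·14.1985

336.2280 billion cells
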